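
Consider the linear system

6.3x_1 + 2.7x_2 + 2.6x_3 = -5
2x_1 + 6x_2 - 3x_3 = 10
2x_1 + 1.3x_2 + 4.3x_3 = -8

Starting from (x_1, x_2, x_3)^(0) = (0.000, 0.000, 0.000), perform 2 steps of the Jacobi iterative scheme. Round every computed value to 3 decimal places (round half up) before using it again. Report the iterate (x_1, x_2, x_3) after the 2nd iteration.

(-0.740, 1.001, -1.995)

Iteration 1:
  x_1 = (-5 - (2.7)·0.000 - (2.6)·0.000) / (6.3) = -0.794
  x_2 = (10 - (2)·0.000 - (-3)·0.000) / (6) = 1.667
  x_3 = (-8 - (2)·0.000 - (1.3)·0.000) / (4.3) = -1.860
Iteration 2:
  x_1 = (-5 - (2.7)·1.667 - (2.6)·-1.860) / (6.3) = -0.740
  x_2 = (10 - (2)·-0.794 - (-3)·-1.860) / (6) = 1.001
  x_3 = (-8 - (2)·-0.794 - (1.3)·1.667) / (4.3) = -1.995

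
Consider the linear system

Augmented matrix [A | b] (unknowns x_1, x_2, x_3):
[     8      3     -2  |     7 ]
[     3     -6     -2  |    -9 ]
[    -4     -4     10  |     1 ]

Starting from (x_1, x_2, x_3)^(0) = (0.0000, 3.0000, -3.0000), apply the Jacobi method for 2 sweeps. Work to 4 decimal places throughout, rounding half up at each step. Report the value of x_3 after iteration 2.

Iteration 1:
  x_1 = (7 - (3)·3.0000 - (-2)·-3.0000) / (8) = -1.0000
  x_2 = (-9 - (3)·0.0000 - (-2)·-3.0000) / (-6) = 2.5000
  x_3 = (1 - (-4)·0.0000 - (-4)·3.0000) / (10) = 1.3000
Iteration 2:
  x_1 = (7 - (3)·2.5000 - (-2)·1.3000) / (8) = 0.2625
  x_2 = (-9 - (3)·-1.0000 - (-2)·1.3000) / (-6) = 0.5667
  x_3 = (1 - (-4)·-1.0000 - (-4)·2.5000) / (10) = 0.7000

0.7000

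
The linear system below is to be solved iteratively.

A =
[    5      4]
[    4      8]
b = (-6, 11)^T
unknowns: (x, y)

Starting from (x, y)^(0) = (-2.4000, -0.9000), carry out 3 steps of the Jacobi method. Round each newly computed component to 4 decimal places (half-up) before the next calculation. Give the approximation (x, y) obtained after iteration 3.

Iteration 1:
  x = (-6 - (4)·-0.9000) / (5) = -0.4800
  y = (11 - (4)·-2.4000) / (8) = 2.5750
Iteration 2:
  x = (-6 - (4)·2.5750) / (5) = -3.2600
  y = (11 - (4)·-0.4800) / (8) = 1.6150
Iteration 3:
  x = (-6 - (4)·1.6150) / (5) = -2.4920
  y = (11 - (4)·-3.2600) / (8) = 3.0050

(-2.4920, 3.0050)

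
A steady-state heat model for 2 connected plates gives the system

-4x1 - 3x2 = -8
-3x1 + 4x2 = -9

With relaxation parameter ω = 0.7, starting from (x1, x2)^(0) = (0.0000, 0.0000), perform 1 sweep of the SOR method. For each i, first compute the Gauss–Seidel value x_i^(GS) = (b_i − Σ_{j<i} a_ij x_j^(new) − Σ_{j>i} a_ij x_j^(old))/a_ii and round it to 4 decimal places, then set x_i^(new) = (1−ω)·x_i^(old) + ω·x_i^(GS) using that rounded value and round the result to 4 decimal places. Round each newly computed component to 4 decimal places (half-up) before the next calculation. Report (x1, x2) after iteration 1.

Iteration 1:
  x1: GS value = (-8 - (-3)·0.0000) / (-4) = 2.0000;  x1 ← (1−ω)·0.0000 + ω·2.0000 = 1.4000
  x2: GS value = (-9 - (-3)·1.4000) / (4) = -1.2000;  x2 ← (1−ω)·0.0000 + ω·-1.2000 = -0.8400

(1.4000, -0.8400)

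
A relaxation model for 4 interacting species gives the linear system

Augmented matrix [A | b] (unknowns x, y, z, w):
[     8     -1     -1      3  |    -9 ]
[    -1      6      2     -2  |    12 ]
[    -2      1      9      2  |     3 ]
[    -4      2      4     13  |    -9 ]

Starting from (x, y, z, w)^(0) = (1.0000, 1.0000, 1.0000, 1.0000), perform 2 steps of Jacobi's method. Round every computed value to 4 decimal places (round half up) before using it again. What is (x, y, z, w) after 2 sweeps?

(-0.5091, 1.4355, 0.0029, -1.4786)

Iteration 1:
  x = (-9 - (-1)·1.0000 - (-1)·1.0000 - (3)·1.0000) / (8) = -1.2500
  y = (12 - (-1)·1.0000 - (2)·1.0000 - (-2)·1.0000) / (6) = 2.1667
  z = (3 - (-2)·1.0000 - (1)·1.0000 - (2)·1.0000) / (9) = 0.2222
  w = (-9 - (-4)·1.0000 - (2)·1.0000 - (4)·1.0000) / (13) = -0.8462
Iteration 2:
  x = (-9 - (-1)·2.1667 - (-1)·0.2222 - (3)·-0.8462) / (8) = -0.5091
  y = (12 - (-1)·-1.2500 - (2)·0.2222 - (-2)·-0.8462) / (6) = 1.4355
  z = (3 - (-2)·-1.2500 - (1)·2.1667 - (2)·-0.8462) / (9) = 0.0029
  w = (-9 - (-4)·-1.2500 - (2)·2.1667 - (4)·0.2222) / (13) = -1.4786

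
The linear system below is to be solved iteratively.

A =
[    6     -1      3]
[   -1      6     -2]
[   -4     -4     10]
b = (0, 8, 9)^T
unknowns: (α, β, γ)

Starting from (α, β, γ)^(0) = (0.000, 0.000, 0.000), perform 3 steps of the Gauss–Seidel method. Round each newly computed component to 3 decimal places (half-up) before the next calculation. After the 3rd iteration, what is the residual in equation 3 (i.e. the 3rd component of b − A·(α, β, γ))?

Iteration 1:
  α = (0 - (-1)·0.000 - (3)·0.000) / (6) = 0.000
  β = (8 - (-1)·0.000 - (-2)·0.000) / (6) = 1.333
  γ = (9 - (-4)·0.000 - (-4)·1.333) / (10) = 1.433
Iteration 2:
  α = (0 - (-1)·1.333 - (3)·1.433) / (6) = -0.494
  β = (8 - (-1)·-0.494 - (-2)·1.433) / (6) = 1.729
  γ = (9 - (-4)·-0.494 - (-4)·1.729) / (10) = 1.394
Iteration 3:
  α = (0 - (-1)·1.729 - (3)·1.394) / (6) = -0.409
  β = (8 - (-1)·-0.409 - (-2)·1.394) / (6) = 1.730
  γ = (9 - (-4)·-0.409 - (-4)·1.730) / (10) = 1.428
Residual b − A·x = (-0.100, 0.067, 0.004)

0.004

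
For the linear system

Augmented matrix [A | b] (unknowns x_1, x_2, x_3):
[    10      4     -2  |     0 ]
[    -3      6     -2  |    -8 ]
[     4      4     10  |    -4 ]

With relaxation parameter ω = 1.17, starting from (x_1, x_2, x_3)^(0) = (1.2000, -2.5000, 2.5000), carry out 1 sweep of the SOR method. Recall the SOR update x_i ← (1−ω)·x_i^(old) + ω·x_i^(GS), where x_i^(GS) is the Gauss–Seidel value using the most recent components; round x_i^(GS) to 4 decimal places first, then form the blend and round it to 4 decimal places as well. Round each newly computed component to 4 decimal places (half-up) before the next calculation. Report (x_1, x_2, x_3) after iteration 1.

Iteration 1:
  x_1: GS value = (0 - (4)·-2.5000 - (-2)·2.5000) / (10) = 1.5000;  x_1 ← (1−ω)·1.2000 + ω·1.5000 = 1.5510
  x_2: GS value = (-8 - (-3)·1.5510 - (-2)·2.5000) / (6) = 0.2755;  x_2 ← (1−ω)·-2.5000 + ω·0.2755 = 0.7473
  x_3: GS value = (-4 - (4)·1.5510 - (4)·0.7473) / (10) = -1.3193;  x_3 ← (1−ω)·2.5000 + ω·-1.3193 = -1.9686

(1.5510, 0.7473, -1.9686)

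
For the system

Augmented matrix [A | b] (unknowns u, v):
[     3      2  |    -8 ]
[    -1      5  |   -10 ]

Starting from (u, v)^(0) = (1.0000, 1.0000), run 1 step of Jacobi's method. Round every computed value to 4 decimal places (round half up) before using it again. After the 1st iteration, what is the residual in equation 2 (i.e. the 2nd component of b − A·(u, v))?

-4.3333

Iteration 1:
  u = (-8 - (2)·1.0000) / (3) = -3.3333
  v = (-10 - (-1)·1.0000) / (5) = -1.8000
Residual b − A·x = (5.5999, -4.3333)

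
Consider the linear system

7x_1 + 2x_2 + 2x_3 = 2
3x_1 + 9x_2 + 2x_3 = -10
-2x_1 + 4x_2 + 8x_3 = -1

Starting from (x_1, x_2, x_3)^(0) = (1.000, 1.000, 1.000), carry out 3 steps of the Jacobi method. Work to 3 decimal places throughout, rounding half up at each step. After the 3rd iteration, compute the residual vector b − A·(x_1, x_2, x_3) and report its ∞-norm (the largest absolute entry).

1.652

Iteration 1:
  x_1 = (2 - (2)·1.000 - (2)·1.000) / (7) = -0.286
  x_2 = (-10 - (3)·1.000 - (2)·1.000) / (9) = -1.667
  x_3 = (-1 - (-2)·1.000 - (4)·1.000) / (8) = -0.375
Iteration 2:
  x_1 = (2 - (2)·-1.667 - (2)·-0.375) / (7) = 0.869
  x_2 = (-10 - (3)·-0.286 - (2)·-0.375) / (9) = -0.932
  x_3 = (-1 - (-2)·-0.286 - (4)·-1.667) / (8) = 0.637
Iteration 3:
  x_1 = (2 - (2)·-0.932 - (2)·0.637) / (7) = 0.370
  x_2 = (-10 - (3)·0.869 - (2)·0.637) / (9) = -1.542
  x_3 = (-1 - (-2)·0.869 - (4)·-0.932) / (8) = 0.558
Residual b − A·x = (1.378, 1.652, 1.444); ∞-norm = 1.652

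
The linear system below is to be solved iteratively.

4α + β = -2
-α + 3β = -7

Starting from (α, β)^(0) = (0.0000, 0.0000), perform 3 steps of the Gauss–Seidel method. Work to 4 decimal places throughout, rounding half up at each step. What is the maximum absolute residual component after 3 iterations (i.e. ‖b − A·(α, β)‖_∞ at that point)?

Iteration 1:
  α = (-2 - (1)·0.0000) / (4) = -0.5000
  β = (-7 - (-1)·-0.5000) / (3) = -2.5000
Iteration 2:
  α = (-2 - (1)·-2.5000) / (4) = 0.1250
  β = (-7 - (-1)·0.1250) / (3) = -2.2917
Iteration 3:
  α = (-2 - (1)·-2.2917) / (4) = 0.0729
  β = (-7 - (-1)·0.0729) / (3) = -2.3090
Residual b − A·x = (0.0174, -0.0001); ∞-norm = 0.0174

0.0174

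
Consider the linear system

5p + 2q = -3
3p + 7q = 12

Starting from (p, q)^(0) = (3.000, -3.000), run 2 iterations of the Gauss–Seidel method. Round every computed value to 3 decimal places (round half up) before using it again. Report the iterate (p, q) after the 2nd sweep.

(-1.183, 2.221)

Iteration 1:
  p = (-3 - (2)·-3.000) / (5) = 0.600
  q = (12 - (3)·0.600) / (7) = 1.457
Iteration 2:
  p = (-3 - (2)·1.457) / (5) = -1.183
  q = (12 - (3)·-1.183) / (7) = 2.221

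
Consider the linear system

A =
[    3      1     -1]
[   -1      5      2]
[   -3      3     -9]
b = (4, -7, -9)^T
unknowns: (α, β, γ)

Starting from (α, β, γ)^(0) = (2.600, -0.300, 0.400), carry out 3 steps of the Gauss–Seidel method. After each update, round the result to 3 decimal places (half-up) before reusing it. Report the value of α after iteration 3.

1.708

Iteration 1:
  α = (4 - (1)·-0.300 - (-1)·0.400) / (3) = 1.567
  β = (-7 - (-1)·1.567 - (2)·0.400) / (5) = -1.247
  γ = (-9 - (-3)·1.567 - (3)·-1.247) / (-9) = 0.062
Iteration 2:
  α = (4 - (1)·-1.247 - (-1)·0.062) / (3) = 1.770
  β = (-7 - (-1)·1.770 - (2)·0.062) / (5) = -1.071
  γ = (-9 - (-3)·1.770 - (3)·-1.071) / (-9) = 0.053
Iteration 3:
  α = (4 - (1)·-1.071 - (-1)·0.053) / (3) = 1.708
  β = (-7 - (-1)·1.708 - (2)·0.053) / (5) = -1.080
  γ = (-9 - (-3)·1.708 - (3)·-1.080) / (-9) = 0.071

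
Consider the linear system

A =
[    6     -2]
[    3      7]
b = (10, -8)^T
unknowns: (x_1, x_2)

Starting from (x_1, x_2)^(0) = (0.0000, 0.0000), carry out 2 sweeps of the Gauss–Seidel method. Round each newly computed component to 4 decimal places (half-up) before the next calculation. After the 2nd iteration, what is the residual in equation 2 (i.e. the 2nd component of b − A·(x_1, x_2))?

-0.0002

Iteration 1:
  x_1 = (10 - (-2)·0.0000) / (6) = 1.6667
  x_2 = (-8 - (3)·1.6667) / (7) = -1.8572
Iteration 2:
  x_1 = (10 - (-2)·-1.8572) / (6) = 1.0476
  x_2 = (-8 - (3)·1.0476) / (7) = -1.5918
Residual b − A·x = (0.5308, -0.0002)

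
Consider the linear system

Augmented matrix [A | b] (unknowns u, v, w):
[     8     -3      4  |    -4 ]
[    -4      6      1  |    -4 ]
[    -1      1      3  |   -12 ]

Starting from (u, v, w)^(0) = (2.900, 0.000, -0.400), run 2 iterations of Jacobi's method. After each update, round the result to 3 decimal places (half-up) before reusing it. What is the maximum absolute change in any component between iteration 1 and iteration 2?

Iteration 1:
  u = (-4 - (-3)·0.000 - (4)·-0.400) / (8) = -0.300
  v = (-4 - (-4)·2.900 - (1)·-0.400) / (6) = 1.333
  w = (-12 - (-1)·2.900 - (1)·0.000) / (3) = -3.033
Iteration 2:
  u = (-4 - (-3)·1.333 - (4)·-3.033) / (8) = 1.516
  v = (-4 - (-4)·-0.300 - (1)·-3.033) / (6) = -0.361
  w = (-12 - (-1)·-0.300 - (1)·1.333) / (3) = -4.544
Change: (1.816, -1.694, -1.511) → max |·| = 1.816

1.816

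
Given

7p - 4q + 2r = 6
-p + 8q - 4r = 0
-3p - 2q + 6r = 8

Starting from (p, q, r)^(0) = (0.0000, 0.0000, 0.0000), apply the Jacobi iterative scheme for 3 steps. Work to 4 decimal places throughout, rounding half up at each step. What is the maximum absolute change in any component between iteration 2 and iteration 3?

Iteration 1:
  p = (6 - (-4)·0.0000 - (2)·0.0000) / (7) = 0.8571
  q = (0 - (-1)·0.0000 - (-4)·0.0000) / (8) = 0.0000
  r = (8 - (-3)·0.0000 - (-2)·0.0000) / (6) = 1.3333
Iteration 2:
  p = (6 - (-4)·0.0000 - (2)·1.3333) / (7) = 0.4762
  q = (0 - (-1)·0.8571 - (-4)·1.3333) / (8) = 0.7738
  r = (8 - (-3)·0.8571 - (-2)·0.0000) / (6) = 1.7619
Iteration 3:
  p = (6 - (-4)·0.7738 - (2)·1.7619) / (7) = 0.7959
  q = (0 - (-1)·0.4762 - (-4)·1.7619) / (8) = 0.9405
  r = (8 - (-3)·0.4762 - (-2)·0.7738) / (6) = 1.8294
Change: (0.3197, 0.1667, 0.0675) → max |·| = 0.3197

0.3197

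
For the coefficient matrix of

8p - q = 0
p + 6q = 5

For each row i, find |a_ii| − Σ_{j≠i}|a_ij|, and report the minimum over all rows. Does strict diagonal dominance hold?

row 1: |8| − (1) = 7
row 2: |6| − (1) = 5
minimum over rows = 5 → strictly diagonally dominant (convergence guaranteed)

5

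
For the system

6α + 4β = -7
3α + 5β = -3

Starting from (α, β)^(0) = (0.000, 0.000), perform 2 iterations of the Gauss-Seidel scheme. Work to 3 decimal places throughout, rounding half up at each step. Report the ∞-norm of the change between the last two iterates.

Iteration 1:
  α = (-7 - (4)·0.000) / (6) = -1.167
  β = (-3 - (3)·-1.167) / (5) = 0.100
Iteration 2:
  α = (-7 - (4)·0.100) / (6) = -1.233
  β = (-3 - (3)·-1.233) / (5) = 0.140
Change: (-0.066, 0.040) → max |·| = 0.066

0.066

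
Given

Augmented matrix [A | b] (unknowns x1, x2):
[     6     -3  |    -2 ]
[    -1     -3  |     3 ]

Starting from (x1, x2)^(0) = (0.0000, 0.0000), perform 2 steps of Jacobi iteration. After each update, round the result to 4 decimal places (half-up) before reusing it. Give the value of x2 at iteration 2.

-0.8889

Iteration 1:
  x1 = (-2 - (-3)·0.0000) / (6) = -0.3333
  x2 = (3 - (-1)·0.0000) / (-3) = -1.0000
Iteration 2:
  x1 = (-2 - (-3)·-1.0000) / (6) = -0.8333
  x2 = (3 - (-1)·-0.3333) / (-3) = -0.8889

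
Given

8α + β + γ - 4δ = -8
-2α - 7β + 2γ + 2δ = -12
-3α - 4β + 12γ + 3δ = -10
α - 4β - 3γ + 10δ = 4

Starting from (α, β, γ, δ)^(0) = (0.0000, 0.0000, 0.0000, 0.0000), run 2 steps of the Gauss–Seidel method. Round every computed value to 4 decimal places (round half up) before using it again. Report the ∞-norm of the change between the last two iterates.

Iteration 1:
  α = (-8 - (1)·0.0000 - (1)·0.0000 - (-4)·0.0000) / (8) = -1.0000
  β = (-12 - (-2)·-1.0000 - (2)·0.0000 - (2)·0.0000) / (-7) = 2.0000
  γ = (-10 - (-3)·-1.0000 - (-4)·2.0000 - (3)·0.0000) / (12) = -0.4167
  δ = (4 - (1)·-1.0000 - (-4)·2.0000 - (-3)·-0.4167) / (10) = 1.1750
Iteration 2:
  α = (-8 - (1)·2.0000 - (1)·-0.4167 - (-4)·1.1750) / (8) = -0.6104
  β = (-12 - (-2)·-0.6104 - (2)·-0.4167 - (2)·1.1750) / (-7) = 2.1053
  γ = (-10 - (-3)·-0.6104 - (-4)·2.1053 - (3)·1.1750) / (12) = -0.5779
  δ = (4 - (1)·-0.6104 - (-4)·2.1053 - (-3)·-0.5779) / (10) = 1.1298
Change: (0.3896, 0.1053, -0.1612, -0.0452) → max |·| = 0.3896

0.3896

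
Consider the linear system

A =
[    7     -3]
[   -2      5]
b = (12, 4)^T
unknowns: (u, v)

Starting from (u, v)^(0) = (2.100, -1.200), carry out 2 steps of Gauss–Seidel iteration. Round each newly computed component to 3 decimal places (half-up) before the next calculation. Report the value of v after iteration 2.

Iteration 1:
  u = (12 - (-3)·-1.200) / (7) = 1.200
  v = (4 - (-2)·1.200) / (5) = 1.280
Iteration 2:
  u = (12 - (-3)·1.280) / (7) = 2.263
  v = (4 - (-2)·2.263) / (5) = 1.705

1.705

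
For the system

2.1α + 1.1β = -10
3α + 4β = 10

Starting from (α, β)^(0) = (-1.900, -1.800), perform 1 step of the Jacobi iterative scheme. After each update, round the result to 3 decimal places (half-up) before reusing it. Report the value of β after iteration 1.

Iteration 1:
  α = (-10 - (1.1)·-1.800) / (2.1) = -3.819
  β = (10 - (3)·-1.900) / (4) = 3.925

3.925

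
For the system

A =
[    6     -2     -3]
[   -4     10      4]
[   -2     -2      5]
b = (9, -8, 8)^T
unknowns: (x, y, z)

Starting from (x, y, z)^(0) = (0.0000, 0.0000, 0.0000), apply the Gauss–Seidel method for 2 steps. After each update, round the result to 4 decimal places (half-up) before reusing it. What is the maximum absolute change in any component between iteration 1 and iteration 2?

0.9933

Iteration 1:
  x = (9 - (-2)·0.0000 - (-3)·0.0000) / (6) = 1.5000
  y = (-8 - (-4)·1.5000 - (4)·0.0000) / (10) = -0.2000
  z = (8 - (-2)·1.5000 - (-2)·-0.2000) / (5) = 2.1200
Iteration 2:
  x = (9 - (-2)·-0.2000 - (-3)·2.1200) / (6) = 2.4933
  y = (-8 - (-4)·2.4933 - (4)·2.1200) / (10) = -0.6507
  z = (8 - (-2)·2.4933 - (-2)·-0.6507) / (5) = 2.3370
Change: (0.9933, -0.4507, 0.2170) → max |·| = 0.9933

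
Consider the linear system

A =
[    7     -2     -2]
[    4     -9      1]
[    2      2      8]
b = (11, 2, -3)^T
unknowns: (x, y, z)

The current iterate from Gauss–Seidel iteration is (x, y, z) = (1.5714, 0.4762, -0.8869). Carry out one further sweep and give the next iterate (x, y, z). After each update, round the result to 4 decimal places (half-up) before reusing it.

One sweep:
  x = (11 - (-2)·0.4762 - (-2)·-0.8869) / (7) = 1.4541
  y = (2 - (4)·1.4541 - (1)·-0.8869) / (-9) = 0.3255
  z = (-3 - (2)·1.4541 - (2)·0.3255) / (8) = -0.8199

(1.4541, 0.3255, -0.8199)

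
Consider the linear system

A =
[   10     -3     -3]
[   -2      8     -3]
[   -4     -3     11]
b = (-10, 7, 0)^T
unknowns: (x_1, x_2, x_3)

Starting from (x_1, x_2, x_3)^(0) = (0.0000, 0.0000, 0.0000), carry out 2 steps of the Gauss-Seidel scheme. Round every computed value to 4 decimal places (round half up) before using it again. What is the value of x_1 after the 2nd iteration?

-0.8705

Iteration 1:
  x_1 = (-10 - (-3)·0.0000 - (-3)·0.0000) / (10) = -1.0000
  x_2 = (7 - (-2)·-1.0000 - (-3)·0.0000) / (8) = 0.6250
  x_3 = (0 - (-4)·-1.0000 - (-3)·0.6250) / (11) = -0.1932
Iteration 2:
  x_1 = (-10 - (-3)·0.6250 - (-3)·-0.1932) / (10) = -0.8705
  x_2 = (7 - (-2)·-0.8705 - (-3)·-0.1932) / (8) = 0.5849
  x_3 = (0 - (-4)·-0.8705 - (-3)·0.5849) / (11) = -0.1570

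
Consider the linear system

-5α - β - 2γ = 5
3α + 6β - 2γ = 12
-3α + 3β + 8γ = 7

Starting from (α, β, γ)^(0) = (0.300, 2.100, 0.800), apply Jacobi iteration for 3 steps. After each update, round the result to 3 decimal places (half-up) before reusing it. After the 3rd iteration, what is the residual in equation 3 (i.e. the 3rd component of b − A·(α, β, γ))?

Iteration 1:
  α = (5 - (-1)·2.100 - (-2)·0.800) / (-5) = -1.740
  β = (12 - (3)·0.300 - (-2)·0.800) / (6) = 2.117
  γ = (7 - (-3)·0.300 - (3)·2.100) / (8) = 0.200
Iteration 2:
  α = (5 - (-1)·2.117 - (-2)·0.200) / (-5) = -1.503
  β = (12 - (3)·-1.740 - (-2)·0.200) / (6) = 2.937
  γ = (7 - (-3)·-1.740 - (3)·2.117) / (8) = -0.571
Iteration 3:
  α = (5 - (-1)·2.937 - (-2)·-0.571) / (-5) = -1.359
  β = (12 - (3)·-1.503 - (-2)·-0.571) / (6) = 2.561
  γ = (7 - (-3)·-1.503 - (3)·2.937) / (8) = -0.790
Residual b − A·x = (-0.814, -0.869, 1.560)

1.560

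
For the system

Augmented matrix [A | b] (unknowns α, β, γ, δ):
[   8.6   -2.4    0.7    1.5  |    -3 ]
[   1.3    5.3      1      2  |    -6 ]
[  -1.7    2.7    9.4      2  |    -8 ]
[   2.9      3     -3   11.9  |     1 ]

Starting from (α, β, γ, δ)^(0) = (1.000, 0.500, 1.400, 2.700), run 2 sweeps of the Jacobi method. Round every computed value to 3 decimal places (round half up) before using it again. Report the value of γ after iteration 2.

-0.245

Iteration 1:
  α = (-3 - (-2.4)·0.500 - (0.7)·1.400 - (1.5)·2.700) / (8.6) = -0.794
  β = (-6 - (1.3)·1.000 - (1)·1.400 - (2)·2.700) / (5.3) = -2.660
  γ = (-8 - (-1.7)·1.000 - (2.7)·0.500 - (2)·2.700) / (9.4) = -1.388
  δ = (1 - (2.9)·1.000 - (3)·0.500 - (-3)·1.400) / (11.9) = 0.067
Iteration 2:
  α = (-3 - (-2.4)·-2.660 - (0.7)·-1.388 - (1.5)·0.067) / (8.6) = -0.990
  β = (-6 - (1.3)·-0.794 - (1)·-1.388 - (2)·0.067) / (5.3) = -0.701
  γ = (-8 - (-1.7)·-0.794 - (2.7)·-2.660 - (2)·0.067) / (9.4) = -0.245
  δ = (1 - (2.9)·-0.794 - (3)·-2.660 - (-3)·-1.388) / (11.9) = 0.598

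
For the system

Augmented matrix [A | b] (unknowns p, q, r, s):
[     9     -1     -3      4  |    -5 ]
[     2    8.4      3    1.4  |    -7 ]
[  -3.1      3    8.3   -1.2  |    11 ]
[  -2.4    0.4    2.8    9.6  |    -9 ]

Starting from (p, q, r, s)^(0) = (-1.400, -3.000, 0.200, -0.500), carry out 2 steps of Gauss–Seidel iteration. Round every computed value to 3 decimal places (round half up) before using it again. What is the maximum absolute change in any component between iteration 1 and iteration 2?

1.030

Iteration 1:
  p = (-5 - (-1)·-3.000 - (-3)·0.200 - (4)·-0.500) / (9) = -0.600
  q = (-7 - (2)·-0.600 - (3)·0.200 - (1.4)·-0.500) / (8.4) = -0.679
  r = (11 - (-3.1)·-0.600 - (3)·-0.679 - (-1.2)·-0.500) / (8.3) = 1.274
  s = (-9 - (-2.4)·-0.600 - (0.4)·-0.679 - (2.8)·1.274) / (9.6) = -1.431
Iteration 2:
  p = (-5 - (-1)·-0.679 - (-3)·1.274 - (4)·-1.431) / (9) = 0.430
  q = (-7 - (2)·0.430 - (3)·1.274 - (1.4)·-1.431) / (8.4) = -1.152
  r = (11 - (-3.1)·0.430 - (3)·-1.152 - (-1.2)·-1.431) / (8.3) = 1.695
  s = (-9 - (-2.4)·0.430 - (0.4)·-1.152 - (2.8)·1.695) / (9.6) = -1.276
Change: (1.030, -0.473, 0.421, 0.155) → max |·| = 1.030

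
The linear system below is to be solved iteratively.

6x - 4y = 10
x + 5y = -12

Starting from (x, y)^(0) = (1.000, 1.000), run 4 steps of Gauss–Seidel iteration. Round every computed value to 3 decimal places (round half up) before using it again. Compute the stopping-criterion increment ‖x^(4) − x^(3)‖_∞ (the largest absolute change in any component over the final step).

0.046

Iteration 1:
  x = (10 - (-4)·1.000) / (6) = 2.333
  y = (-12 - (1)·2.333) / (5) = -2.867
Iteration 2:
  x = (10 - (-4)·-2.867) / (6) = -0.245
  y = (-12 - (1)·-0.245) / (5) = -2.351
Iteration 3:
  x = (10 - (-4)·-2.351) / (6) = 0.099
  y = (-12 - (1)·0.099) / (5) = -2.420
Iteration 4:
  x = (10 - (-4)·-2.420) / (6) = 0.053
  y = (-12 - (1)·0.053) / (5) = -2.411
Change: (-0.046, 0.009) → max |·| = 0.046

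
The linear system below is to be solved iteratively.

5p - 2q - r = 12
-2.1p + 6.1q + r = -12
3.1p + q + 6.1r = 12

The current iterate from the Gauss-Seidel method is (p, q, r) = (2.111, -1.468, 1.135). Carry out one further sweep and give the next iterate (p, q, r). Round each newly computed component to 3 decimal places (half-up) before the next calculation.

(2.040, -1.451, 1.168)

One sweep:
  p = (12 - (-2)·-1.468 - (-1)·1.135) / (5) = 2.040
  q = (-12 - (-2.1)·2.040 - (1)·1.135) / (6.1) = -1.451
  r = (12 - (3.1)·2.040 - (1)·-1.451) / (6.1) = 1.168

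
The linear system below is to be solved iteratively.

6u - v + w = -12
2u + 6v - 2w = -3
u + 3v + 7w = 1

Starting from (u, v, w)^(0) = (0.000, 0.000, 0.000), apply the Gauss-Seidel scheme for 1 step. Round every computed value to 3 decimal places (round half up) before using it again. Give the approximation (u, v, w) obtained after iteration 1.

(-2.000, 0.167, 0.357)

Iteration 1:
  u = (-12 - (-1)·0.000 - (1)·0.000) / (6) = -2.000
  v = (-3 - (2)·-2.000 - (-2)·0.000) / (6) = 0.167
  w = (1 - (1)·-2.000 - (3)·0.167) / (7) = 0.357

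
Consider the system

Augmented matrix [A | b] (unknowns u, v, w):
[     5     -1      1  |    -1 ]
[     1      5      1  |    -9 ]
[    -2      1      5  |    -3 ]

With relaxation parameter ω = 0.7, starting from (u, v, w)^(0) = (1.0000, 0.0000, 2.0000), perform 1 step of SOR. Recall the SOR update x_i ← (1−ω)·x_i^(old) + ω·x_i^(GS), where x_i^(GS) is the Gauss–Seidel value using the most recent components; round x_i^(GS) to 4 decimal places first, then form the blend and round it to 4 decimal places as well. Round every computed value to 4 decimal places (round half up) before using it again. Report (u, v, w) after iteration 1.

Iteration 1:
  u: GS value = (-1 - (-1)·0.0000 - (1)·2.0000) / (5) = -0.6000;  u ← (1−ω)·1.0000 + ω·-0.6000 = -0.1200
  v: GS value = (-9 - (1)·-0.1200 - (1)·2.0000) / (5) = -2.1760;  v ← (1−ω)·0.0000 + ω·-2.1760 = -1.5232
  w: GS value = (-3 - (-2)·-0.1200 - (1)·-1.5232) / (5) = -0.3434;  w ← (1−ω)·2.0000 + ω·-0.3434 = 0.3596

(-0.1200, -1.5232, 0.3596)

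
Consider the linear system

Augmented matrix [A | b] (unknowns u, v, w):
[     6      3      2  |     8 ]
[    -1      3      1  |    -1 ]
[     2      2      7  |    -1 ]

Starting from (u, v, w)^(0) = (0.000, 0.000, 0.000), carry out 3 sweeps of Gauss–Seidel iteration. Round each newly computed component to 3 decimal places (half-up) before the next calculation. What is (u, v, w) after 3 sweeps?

(1.383, 0.347, -0.637)

Iteration 1:
  u = (8 - (3)·0.000 - (2)·0.000) / (6) = 1.333
  v = (-1 - (-1)·1.333 - (1)·0.000) / (3) = 0.111
  w = (-1 - (2)·1.333 - (2)·0.111) / (7) = -0.555
Iteration 2:
  u = (8 - (3)·0.111 - (2)·-0.555) / (6) = 1.463
  v = (-1 - (-1)·1.463 - (1)·-0.555) / (3) = 0.339
  w = (-1 - (2)·1.463 - (2)·0.339) / (7) = -0.658
Iteration 3:
  u = (8 - (3)·0.339 - (2)·-0.658) / (6) = 1.383
  v = (-1 - (-1)·1.383 - (1)·-0.658) / (3) = 0.347
  w = (-1 - (2)·1.383 - (2)·0.347) / (7) = -0.637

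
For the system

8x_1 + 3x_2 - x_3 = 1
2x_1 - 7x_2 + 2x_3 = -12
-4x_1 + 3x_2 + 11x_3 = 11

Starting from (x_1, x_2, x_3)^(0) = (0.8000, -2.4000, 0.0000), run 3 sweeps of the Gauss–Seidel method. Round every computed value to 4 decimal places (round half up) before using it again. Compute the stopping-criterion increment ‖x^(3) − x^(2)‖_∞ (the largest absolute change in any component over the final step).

0.1408

Iteration 1:
  x_1 = (1 - (3)·-2.4000 - (-1)·0.0000) / (8) = 1.0250
  x_2 = (-12 - (2)·1.0250 - (2)·0.0000) / (-7) = 2.0071
  x_3 = (11 - (-4)·1.0250 - (3)·2.0071) / (11) = 0.8253
Iteration 2:
  x_1 = (1 - (3)·2.0071 - (-1)·0.8253) / (8) = -0.5245
  x_2 = (-12 - (2)·-0.5245 - (2)·0.8253) / (-7) = 1.8002
  x_3 = (11 - (-4)·-0.5245 - (3)·1.8002) / (11) = 0.3183
Iteration 3:
  x_1 = (1 - (3)·1.8002 - (-1)·0.3183) / (8) = -0.5103
  x_2 = (-12 - (2)·-0.5103 - (2)·0.3183) / (-7) = 1.6594
  x_3 = (11 - (-4)·-0.5103 - (3)·1.6594) / (11) = 0.3619
Change: (0.0142, -0.1408, 0.0436) → max |·| = 0.1408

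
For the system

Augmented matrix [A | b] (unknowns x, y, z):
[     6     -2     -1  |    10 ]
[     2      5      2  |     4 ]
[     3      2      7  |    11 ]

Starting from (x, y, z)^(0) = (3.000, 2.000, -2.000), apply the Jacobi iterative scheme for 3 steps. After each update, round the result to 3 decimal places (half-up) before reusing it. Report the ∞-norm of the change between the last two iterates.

0.255

Iteration 1:
  x = (10 - (-2)·2.000 - (-1)·-2.000) / (6) = 2.000
  y = (4 - (2)·3.000 - (2)·-2.000) / (5) = 0.400
  z = (11 - (3)·3.000 - (2)·2.000) / (7) = -0.286
Iteration 2:
  x = (10 - (-2)·0.400 - (-1)·-0.286) / (6) = 1.752
  y = (4 - (2)·2.000 - (2)·-0.286) / (5) = 0.114
  z = (11 - (3)·2.000 - (2)·0.400) / (7) = 0.600
Iteration 3:
  x = (10 - (-2)·0.114 - (-1)·0.600) / (6) = 1.805
  y = (4 - (2)·1.752 - (2)·0.600) / (5) = -0.141
  z = (11 - (3)·1.752 - (2)·0.114) / (7) = 0.788
Change: (0.053, -0.255, 0.188) → max |·| = 0.255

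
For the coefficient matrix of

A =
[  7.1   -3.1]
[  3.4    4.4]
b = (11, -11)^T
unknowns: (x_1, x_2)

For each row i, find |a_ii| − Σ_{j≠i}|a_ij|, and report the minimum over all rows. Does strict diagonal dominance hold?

row 1: |7.1| − (3.1) = 4
row 2: |4.4| − (3.4) = 1
minimum over rows = 1 → strictly diagonally dominant (convergence guaranteed)

1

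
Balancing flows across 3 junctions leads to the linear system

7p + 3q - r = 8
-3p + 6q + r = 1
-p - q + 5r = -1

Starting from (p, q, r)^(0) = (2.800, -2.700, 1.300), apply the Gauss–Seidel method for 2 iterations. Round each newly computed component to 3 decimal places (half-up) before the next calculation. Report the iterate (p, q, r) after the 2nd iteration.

(0.708, 0.431, 0.028)

Iteration 1:
  p = (8 - (3)·-2.700 - (-1)·1.300) / (7) = 2.486
  q = (1 - (-3)·2.486 - (1)·1.300) / (6) = 1.193
  r = (-1 - (-1)·2.486 - (-1)·1.193) / (5) = 0.536
Iteration 2:
  p = (8 - (3)·1.193 - (-1)·0.536) / (7) = 0.708
  q = (1 - (-3)·0.708 - (1)·0.536) / (6) = 0.431
  r = (-1 - (-1)·0.708 - (-1)·0.431) / (5) = 0.028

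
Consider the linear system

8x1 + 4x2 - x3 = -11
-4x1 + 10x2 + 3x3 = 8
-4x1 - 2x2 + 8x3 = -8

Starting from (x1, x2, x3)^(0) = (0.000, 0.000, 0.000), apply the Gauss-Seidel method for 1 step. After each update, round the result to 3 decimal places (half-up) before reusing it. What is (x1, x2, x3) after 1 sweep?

Iteration 1:
  x1 = (-11 - (4)·0.000 - (-1)·0.000) / (8) = -1.375
  x2 = (8 - (-4)·-1.375 - (3)·0.000) / (10) = 0.250
  x3 = (-8 - (-4)·-1.375 - (-2)·0.250) / (8) = -1.625

(-1.375, 0.250, -1.625)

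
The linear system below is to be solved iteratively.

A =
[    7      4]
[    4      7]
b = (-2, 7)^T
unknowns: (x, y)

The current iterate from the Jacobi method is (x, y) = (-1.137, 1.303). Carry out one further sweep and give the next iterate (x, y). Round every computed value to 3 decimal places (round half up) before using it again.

One sweep:
  x = (-2 - (4)·1.303) / (7) = -1.030
  y = (7 - (4)·-1.137) / (7) = 1.650

(-1.030, 1.650)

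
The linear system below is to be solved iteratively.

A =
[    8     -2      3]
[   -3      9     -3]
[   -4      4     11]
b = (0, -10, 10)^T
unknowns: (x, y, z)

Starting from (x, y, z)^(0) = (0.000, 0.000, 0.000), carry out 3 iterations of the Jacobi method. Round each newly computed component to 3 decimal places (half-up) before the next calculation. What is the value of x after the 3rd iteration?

-0.694

Iteration 1:
  x = (0 - (-2)·0.000 - (3)·0.000) / (8) = 0.000
  y = (-10 - (-3)·0.000 - (-3)·0.000) / (9) = -1.111
  z = (10 - (-4)·0.000 - (4)·0.000) / (11) = 0.909
Iteration 2:
  x = (0 - (-2)·-1.111 - (3)·0.909) / (8) = -0.619
  y = (-10 - (-3)·0.000 - (-3)·0.909) / (9) = -0.808
  z = (10 - (-4)·0.000 - (4)·-1.111) / (11) = 1.313
Iteration 3:
  x = (0 - (-2)·-0.808 - (3)·1.313) / (8) = -0.694
  y = (-10 - (-3)·-0.619 - (-3)·1.313) / (9) = -0.880
  z = (10 - (-4)·-0.619 - (4)·-0.808) / (11) = 0.978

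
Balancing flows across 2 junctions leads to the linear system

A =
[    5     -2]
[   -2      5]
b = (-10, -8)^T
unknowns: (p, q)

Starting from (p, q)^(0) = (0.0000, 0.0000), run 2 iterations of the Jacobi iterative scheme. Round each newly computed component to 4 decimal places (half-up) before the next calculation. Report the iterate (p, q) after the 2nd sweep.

Iteration 1:
  p = (-10 - (-2)·0.0000) / (5) = -2.0000
  q = (-8 - (-2)·0.0000) / (5) = -1.6000
Iteration 2:
  p = (-10 - (-2)·-1.6000) / (5) = -2.6400
  q = (-8 - (-2)·-2.0000) / (5) = -2.4000

(-2.6400, -2.4000)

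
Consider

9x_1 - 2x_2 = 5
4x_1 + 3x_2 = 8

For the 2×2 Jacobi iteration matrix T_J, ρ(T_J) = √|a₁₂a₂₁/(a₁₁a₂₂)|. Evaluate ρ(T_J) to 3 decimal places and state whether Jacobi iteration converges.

0.544

a₁₂a₂₁/(a₁₁a₂₂) = (-2)·(4) / ((9)·(3)) = -0.296296
ρ = √|-0.296296| = √0.296296 = 0.544
ρ < 1, so Jacobi converges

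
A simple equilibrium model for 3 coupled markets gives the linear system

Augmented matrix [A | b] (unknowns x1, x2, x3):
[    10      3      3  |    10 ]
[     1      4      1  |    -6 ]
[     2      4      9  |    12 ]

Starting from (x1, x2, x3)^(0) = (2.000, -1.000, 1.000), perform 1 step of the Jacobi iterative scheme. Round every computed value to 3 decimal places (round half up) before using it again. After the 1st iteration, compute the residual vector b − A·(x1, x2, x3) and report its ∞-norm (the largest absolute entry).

Iteration 1:
  x1 = (10 - (3)·-1.000 - (3)·1.000) / (10) = 1.000
  x2 = (-6 - (1)·2.000 - (1)·1.000) / (4) = -2.250
  x3 = (12 - (2)·2.000 - (4)·-1.000) / (9) = 1.333
Residual b − A·x = (2.751, 0.667, 7.003); ∞-norm = 7.003

7.003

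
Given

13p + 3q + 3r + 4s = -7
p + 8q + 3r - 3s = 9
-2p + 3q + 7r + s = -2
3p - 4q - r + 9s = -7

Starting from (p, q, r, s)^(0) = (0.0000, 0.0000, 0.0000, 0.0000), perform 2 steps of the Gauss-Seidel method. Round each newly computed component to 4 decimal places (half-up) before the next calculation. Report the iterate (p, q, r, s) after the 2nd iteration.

Iteration 1:
  p = (-7 - (3)·0.0000 - (3)·0.0000 - (4)·0.0000) / (13) = -0.5385
  q = (9 - (1)·-0.5385 - (3)·0.0000 - (-3)·0.0000) / (8) = 1.1923
  r = (-2 - (-2)·-0.5385 - (3)·1.1923 - (1)·0.0000) / (7) = -0.9506
  s = (-7 - (3)·-0.5385 - (-4)·1.1923 - (-1)·-0.9506) / (9) = -0.1740
Iteration 2:
  p = (-7 - (3)·1.1923 - (3)·-0.9506 - (4)·-0.1740) / (13) = -0.5407
  q = (9 - (1)·-0.5407 - (3)·-0.9506 - (-3)·-0.1740) / (8) = 1.4838
  r = (-2 - (-2)·-0.5407 - (3)·1.4838 - (1)·-0.1740) / (7) = -1.0513
  s = (-7 - (3)·-0.5407 - (-4)·1.4838 - (-1)·-1.0513) / (9) = -0.0549

(-0.5407, 1.4838, -1.0513, -0.0549)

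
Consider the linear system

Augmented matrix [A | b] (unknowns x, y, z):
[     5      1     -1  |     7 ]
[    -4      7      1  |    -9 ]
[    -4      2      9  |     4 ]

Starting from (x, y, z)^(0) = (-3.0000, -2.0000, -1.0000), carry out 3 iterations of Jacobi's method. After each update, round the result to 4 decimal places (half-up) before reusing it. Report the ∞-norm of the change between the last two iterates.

0.4410

Iteration 1:
  x = (7 - (1)·-2.0000 - (-1)·-1.0000) / (5) = 1.6000
  y = (-9 - (-4)·-3.0000 - (1)·-1.0000) / (7) = -2.8571
  z = (4 - (-4)·-3.0000 - (2)·-2.0000) / (9) = -0.4444
Iteration 2:
  x = (7 - (1)·-2.8571 - (-1)·-0.4444) / (5) = 1.8825
  y = (-9 - (-4)·1.6000 - (1)·-0.4444) / (7) = -0.3079
  z = (4 - (-4)·1.6000 - (2)·-2.8571) / (9) = 1.7905
Iteration 3:
  x = (7 - (1)·-0.3079 - (-1)·1.7905) / (5) = 1.8197
  y = (-9 - (-4)·1.8825 - (1)·1.7905) / (7) = -0.4658
  z = (4 - (-4)·1.8825 - (2)·-0.3079) / (9) = 1.3495
Change: (-0.0628, -0.1579, -0.4410) → max |·| = 0.4410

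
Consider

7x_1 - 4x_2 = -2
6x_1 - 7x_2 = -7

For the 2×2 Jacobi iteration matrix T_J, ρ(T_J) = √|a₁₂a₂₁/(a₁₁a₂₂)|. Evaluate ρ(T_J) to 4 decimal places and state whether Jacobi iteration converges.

a₁₂a₂₁/(a₁₁a₂₂) = (-4)·(6) / ((7)·(-7)) = 0.489796
ρ = √|0.489796| = √0.489796 = 0.6999
ρ < 1, so Jacobi converges

0.6999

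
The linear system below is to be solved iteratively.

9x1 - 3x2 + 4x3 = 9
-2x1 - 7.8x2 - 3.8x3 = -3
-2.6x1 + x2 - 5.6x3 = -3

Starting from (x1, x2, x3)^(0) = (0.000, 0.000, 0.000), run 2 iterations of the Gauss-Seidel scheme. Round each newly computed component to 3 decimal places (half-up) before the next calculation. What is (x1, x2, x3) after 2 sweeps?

Iteration 1:
  x1 = (9 - (-3)·0.000 - (4)·0.000) / (9) = 1.000
  x2 = (-3 - (-2)·1.000 - (-3.8)·0.000) / (-7.8) = 0.128
  x3 = (-3 - (-2.6)·1.000 - (1)·0.128) / (-5.6) = 0.094
Iteration 2:
  x1 = (9 - (-3)·0.128 - (4)·0.094) / (9) = 1.001
  x2 = (-3 - (-2)·1.001 - (-3.8)·0.094) / (-7.8) = 0.082
  x3 = (-3 - (-2.6)·1.001 - (1)·0.082) / (-5.6) = 0.086

(1.001, 0.082, 0.086)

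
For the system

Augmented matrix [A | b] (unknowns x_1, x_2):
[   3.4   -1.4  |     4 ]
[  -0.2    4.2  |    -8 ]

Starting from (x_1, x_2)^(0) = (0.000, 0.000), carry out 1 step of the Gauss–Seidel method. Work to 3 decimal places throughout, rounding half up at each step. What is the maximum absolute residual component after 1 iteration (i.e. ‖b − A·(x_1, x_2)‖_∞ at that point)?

Iteration 1:
  x_1 = (4 - (-1.4)·0.000) / (3.4) = 1.176
  x_2 = (-8 - (-0.2)·1.176) / (4.2) = -1.849
Residual b − A·x = (-2.587, 0.001); ∞-norm = 2.587

2.587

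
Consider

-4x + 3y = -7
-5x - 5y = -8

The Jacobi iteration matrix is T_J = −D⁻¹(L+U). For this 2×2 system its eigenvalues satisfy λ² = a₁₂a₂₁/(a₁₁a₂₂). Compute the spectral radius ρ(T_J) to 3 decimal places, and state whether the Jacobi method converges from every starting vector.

0.866

a₁₂a₂₁/(a₁₁a₂₂) = (3)·(-5) / ((-4)·(-5)) = -0.750000
ρ = √|-0.750000| = √0.750000 = 0.866
ρ < 1, so Jacobi converges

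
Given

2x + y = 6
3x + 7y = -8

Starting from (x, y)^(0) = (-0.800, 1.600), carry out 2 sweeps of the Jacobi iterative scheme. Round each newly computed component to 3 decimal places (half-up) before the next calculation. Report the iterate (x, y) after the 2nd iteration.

Iteration 1:
  x = (6 - (1)·1.600) / (2) = 2.200
  y = (-8 - (3)·-0.800) / (7) = -0.800
Iteration 2:
  x = (6 - (1)·-0.800) / (2) = 3.400
  y = (-8 - (3)·2.200) / (7) = -2.086

(3.400, -2.086)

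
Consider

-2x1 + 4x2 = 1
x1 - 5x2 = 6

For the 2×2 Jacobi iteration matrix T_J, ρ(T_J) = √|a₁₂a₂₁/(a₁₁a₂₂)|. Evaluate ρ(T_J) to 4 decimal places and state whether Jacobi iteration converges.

a₁₂a₂₁/(a₁₁a₂₂) = (4)·(1) / ((-2)·(-5)) = 0.400000
ρ = √|0.400000| = √0.400000 = 0.6325
ρ < 1, so Jacobi converges

0.6325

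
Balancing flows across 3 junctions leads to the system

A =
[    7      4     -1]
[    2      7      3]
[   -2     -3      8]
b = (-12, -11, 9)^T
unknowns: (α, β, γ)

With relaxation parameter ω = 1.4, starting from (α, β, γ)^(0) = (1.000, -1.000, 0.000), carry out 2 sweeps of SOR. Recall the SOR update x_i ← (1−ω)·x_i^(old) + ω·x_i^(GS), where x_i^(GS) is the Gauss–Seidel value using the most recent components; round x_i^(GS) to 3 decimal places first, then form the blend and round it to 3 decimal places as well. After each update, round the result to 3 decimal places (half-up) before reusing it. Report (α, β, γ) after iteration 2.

Iteration 1:
  α: GS value = (-12 - (4)·-1.000 - (-1)·0.000) / (7) = -1.143;  α ← (1−ω)·1.000 + ω·-1.143 = -2.000
  β: GS value = (-11 - (2)·-2.000 - (3)·0.000) / (7) = -1.000;  β ← (1−ω)·-1.000 + ω·-1.000 = -1.000
  γ: GS value = (9 - (-2)·-2.000 - (-3)·-1.000) / (8) = 0.250;  γ ← (1−ω)·0.000 + ω·0.250 = 0.350
Iteration 2:
  α: GS value = (-12 - (4)·-1.000 - (-1)·0.350) / (7) = -1.093;  α ← (1−ω)·-2.000 + ω·-1.093 = -0.730
  β: GS value = (-11 - (2)·-0.730 - (3)·0.350) / (7) = -1.513;  β ← (1−ω)·-1.000 + ω·-1.513 = -1.718
  γ: GS value = (9 - (-2)·-0.730 - (-3)·-1.718) / (8) = 0.298;  γ ← (1−ω)·0.350 + ω·0.298 = 0.277

(-0.730, -1.718, 0.277)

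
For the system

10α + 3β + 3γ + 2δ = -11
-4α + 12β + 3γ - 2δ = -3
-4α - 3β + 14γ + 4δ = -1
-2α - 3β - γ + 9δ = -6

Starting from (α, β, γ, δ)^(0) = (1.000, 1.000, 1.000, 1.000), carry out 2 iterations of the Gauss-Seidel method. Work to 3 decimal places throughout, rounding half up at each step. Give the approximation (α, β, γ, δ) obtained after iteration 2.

Iteration 1:
  α = (-11 - (3)·1.000 - (3)·1.000 - (2)·1.000) / (10) = -1.900
  β = (-3 - (-4)·-1.900 - (3)·1.000 - (-2)·1.000) / (12) = -0.967
  γ = (-1 - (-4)·-1.900 - (-3)·-0.967 - (4)·1.000) / (14) = -1.107
  δ = (-6 - (-2)·-1.900 - (-3)·-0.967 - (-1)·-1.107) / (9) = -1.534
Iteration 2:
  α = (-11 - (3)·-0.967 - (3)·-1.107 - (2)·-1.534) / (10) = -0.171
  β = (-3 - (-4)·-0.171 - (3)·-1.107 - (-2)·-1.534) / (12) = -0.286
  γ = (-1 - (-4)·-0.171 - (-3)·-0.286 - (4)·-1.534) / (14) = 0.257
  δ = (-6 - (-2)·-0.171 - (-3)·-0.286 - (-1)·0.257) / (9) = -0.771

(-0.171, -0.286, 0.257, -0.771)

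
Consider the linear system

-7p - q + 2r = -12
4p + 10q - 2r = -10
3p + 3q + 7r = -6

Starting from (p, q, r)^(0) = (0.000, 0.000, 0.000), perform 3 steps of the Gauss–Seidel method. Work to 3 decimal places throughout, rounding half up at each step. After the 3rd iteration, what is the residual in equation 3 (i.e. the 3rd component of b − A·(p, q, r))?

Iteration 1:
  p = (-12 - (-1)·0.000 - (2)·0.000) / (-7) = 1.714
  q = (-10 - (4)·1.714 - (-2)·0.000) / (10) = -1.686
  r = (-6 - (3)·1.714 - (3)·-1.686) / (7) = -0.869
Iteration 2:
  p = (-12 - (-1)·-1.686 - (2)·-0.869) / (-7) = 1.707
  q = (-10 - (4)·1.707 - (-2)·-0.869) / (10) = -1.857
  r = (-6 - (3)·1.707 - (3)·-1.857) / (7) = -0.793
Iteration 3:
  p = (-12 - (-1)·-1.857 - (2)·-0.793) / (-7) = 1.753
  q = (-10 - (4)·1.753 - (-2)·-0.793) / (10) = -1.860
  r = (-6 - (3)·1.753 - (3)·-1.860) / (7) = -0.811
Residual b − A·x = (0.033, -0.034, -0.002)

-0.002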